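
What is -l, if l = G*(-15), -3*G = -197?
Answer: 985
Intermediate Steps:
G = 197/3 (G = -⅓*(-197) = 197/3 ≈ 65.667)
l = -985 (l = (197/3)*(-15) = -985)
-l = -1*(-985) = 985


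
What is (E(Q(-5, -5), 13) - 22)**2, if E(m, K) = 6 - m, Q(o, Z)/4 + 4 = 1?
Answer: 16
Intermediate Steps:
Q(o, Z) = -12 (Q(o, Z) = -16 + 4*1 = -16 + 4 = -12)
(E(Q(-5, -5), 13) - 22)**2 = ((6 - 1*(-12)) - 22)**2 = ((6 + 12) - 22)**2 = (18 - 22)**2 = (-4)**2 = 16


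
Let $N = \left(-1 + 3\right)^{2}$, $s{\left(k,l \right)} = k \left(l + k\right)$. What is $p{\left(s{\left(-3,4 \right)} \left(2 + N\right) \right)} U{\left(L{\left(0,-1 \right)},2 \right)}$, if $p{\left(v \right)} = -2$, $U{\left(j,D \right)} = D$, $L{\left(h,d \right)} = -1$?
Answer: $-4$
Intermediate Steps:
$s{\left(k,l \right)} = k \left(k + l\right)$
$N = 4$ ($N = 2^{2} = 4$)
$p{\left(s{\left(-3,4 \right)} \left(2 + N\right) \right)} U{\left(L{\left(0,-1 \right)},2 \right)} = \left(-2\right) 2 = -4$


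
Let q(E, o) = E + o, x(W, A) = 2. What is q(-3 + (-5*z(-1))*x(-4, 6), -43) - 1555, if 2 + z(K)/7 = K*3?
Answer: -1251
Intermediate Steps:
z(K) = -14 + 21*K (z(K) = -14 + 7*(K*3) = -14 + 7*(3*K) = -14 + 21*K)
q(-3 + (-5*z(-1))*x(-4, 6), -43) - 1555 = ((-3 - 5*(-14 + 21*(-1))*2) - 43) - 1555 = ((-3 - 5*(-14 - 21)*2) - 43) - 1555 = ((-3 - 5*(-35)*2) - 43) - 1555 = ((-3 + 175*2) - 43) - 1555 = ((-3 + 350) - 43) - 1555 = (347 - 43) - 1555 = 304 - 1555 = -1251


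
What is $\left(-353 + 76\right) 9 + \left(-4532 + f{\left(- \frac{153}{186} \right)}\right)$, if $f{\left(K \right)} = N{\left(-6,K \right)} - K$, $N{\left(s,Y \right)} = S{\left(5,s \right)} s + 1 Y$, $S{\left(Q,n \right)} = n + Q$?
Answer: $-7019$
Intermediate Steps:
$S{\left(Q,n \right)} = Q + n$
$N{\left(s,Y \right)} = Y + s \left(5 + s\right)$ ($N{\left(s,Y \right)} = \left(5 + s\right) s + 1 Y = s \left(5 + s\right) + Y = Y + s \left(5 + s\right)$)
$f{\left(K \right)} = 6$ ($f{\left(K \right)} = \left(K - 6 \left(5 - 6\right)\right) - K = \left(K - -6\right) - K = \left(K + 6\right) - K = \left(6 + K\right) - K = 6$)
$\left(-353 + 76\right) 9 + \left(-4532 + f{\left(- \frac{153}{186} \right)}\right) = \left(-353 + 76\right) 9 + \left(-4532 + 6\right) = \left(-277\right) 9 - 4526 = -2493 - 4526 = -7019$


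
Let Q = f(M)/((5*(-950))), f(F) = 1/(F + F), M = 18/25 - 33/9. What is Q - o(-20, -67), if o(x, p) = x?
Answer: 1679603/83980 ≈ 20.000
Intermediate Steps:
M = -221/75 (M = 18*(1/25) - 33*⅑ = 18/25 - 11/3 = -221/75 ≈ -2.9467)
f(F) = 1/(2*F)
Q = 3/83980 (Q = (1/(2*(-221/75)))/((5*(-950))) = ((½)*(-75/221))/(-4750) = -75/442*(-1/4750) = 3/83980 ≈ 3.5723e-5)
Q - o(-20, -67) = 3/83980 - 1*(-20) = 3/83980 + 20 = 1679603/83980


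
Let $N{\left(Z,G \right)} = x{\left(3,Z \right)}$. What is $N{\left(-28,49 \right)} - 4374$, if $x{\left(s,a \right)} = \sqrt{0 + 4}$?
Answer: $-4372$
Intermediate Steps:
$x{\left(s,a \right)} = 2$ ($x{\left(s,a \right)} = \sqrt{4} = 2$)
$N{\left(Z,G \right)} = 2$
$N{\left(-28,49 \right)} - 4374 = 2 - 4374 = -4372$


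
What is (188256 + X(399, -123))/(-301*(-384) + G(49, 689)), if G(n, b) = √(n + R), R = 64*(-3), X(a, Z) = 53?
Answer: 21765507456/13359661199 - 188309*I*√143/13359661199 ≈ 1.6292 - 0.00016856*I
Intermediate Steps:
R = -192
G(n, b) = √(-192 + n) (G(n, b) = √(n - 192) = √(-192 + n))
(188256 + X(399, -123))/(-301*(-384) + G(49, 689)) = (188256 + 53)/(-301*(-384) + √(-192 + 49)) = 188309/(115584 + √(-143)) = 188309/(115584 + I*√143)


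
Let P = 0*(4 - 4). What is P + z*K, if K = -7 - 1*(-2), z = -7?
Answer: 35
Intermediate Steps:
K = -5 (K = -7 + 2 = -5)
P = 0 (P = 0*0 = 0)
P + z*K = 0 - 7*(-5) = 0 + 35 = 35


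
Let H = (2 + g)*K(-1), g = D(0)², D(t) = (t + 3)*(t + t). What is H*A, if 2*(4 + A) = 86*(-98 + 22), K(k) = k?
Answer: 6544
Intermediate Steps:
D(t) = 2*t*(3 + t) (D(t) = (3 + t)*(2*t) = 2*t*(3 + t))
A = -3272 (A = -4 + (86*(-98 + 22))/2 = -4 + (86*(-76))/2 = -4 + (½)*(-6536) = -4 - 3268 = -3272)
g = 0 (g = (2*0*(3 + 0))² = (2*0*3)² = 0² = 0)
H = -2 (H = (2 + 0)*(-1) = 2*(-1) = -2)
H*A = -2*(-3272) = 6544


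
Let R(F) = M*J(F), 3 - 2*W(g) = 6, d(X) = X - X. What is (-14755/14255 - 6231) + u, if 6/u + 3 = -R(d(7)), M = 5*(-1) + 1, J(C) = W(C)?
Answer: -53308298/8553 ≈ -6232.7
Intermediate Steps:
d(X) = 0
W(g) = -3/2 (W(g) = 3/2 - ½*6 = 3/2 - 3 = -3/2)
J(C) = -3/2
M = -4 (M = -5 + 1 = -4)
R(F) = 6 (R(F) = -4*(-3/2) = 6)
u = -⅔ (u = 6/(-3 - 1*6) = 6/(-3 - 6) = 6/(-9) = 6*(-⅑) = -⅔ ≈ -0.66667)
(-14755/14255 - 6231) + u = (-14755/14255 - 6231) - ⅔ = (-14755*1/14255 - 6231) - ⅔ = (-2951/2851 - 6231) - ⅔ = -17767532/2851 - ⅔ = -53308298/8553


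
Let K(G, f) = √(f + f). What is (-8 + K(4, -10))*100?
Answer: -800 + 200*I*√5 ≈ -800.0 + 447.21*I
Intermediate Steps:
K(G, f) = √2*√f (K(G, f) = √(2*f) = √2*√f)
(-8 + K(4, -10))*100 = (-8 + √2*√(-10))*100 = (-8 + √2*(I*√10))*100 = (-8 + 2*I*√5)*100 = -800 + 200*I*√5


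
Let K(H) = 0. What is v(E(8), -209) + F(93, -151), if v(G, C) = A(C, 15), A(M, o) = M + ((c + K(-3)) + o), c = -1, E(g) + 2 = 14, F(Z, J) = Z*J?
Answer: -14238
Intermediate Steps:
F(Z, J) = J*Z
E(g) = 12 (E(g) = -2 + 14 = 12)
A(M, o) = -1 + M + o (A(M, o) = M + ((-1 + 0) + o) = M + (-1 + o) = -1 + M + o)
v(G, C) = 14 + C (v(G, C) = -1 + C + 15 = 14 + C)
v(E(8), -209) + F(93, -151) = (14 - 209) - 151*93 = -195 - 14043 = -14238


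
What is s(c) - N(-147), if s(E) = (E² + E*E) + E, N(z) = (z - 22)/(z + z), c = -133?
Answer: 10361861/294 ≈ 35244.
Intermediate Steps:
N(z) = (-22 + z)/(2*z) (N(z) = (-22 + z)/((2*z)) = (-22 + z)*(1/(2*z)) = (-22 + z)/(2*z))
s(E) = E + 2*E² (s(E) = (E² + E²) + E = 2*E² + E = E + 2*E²)
s(c) - N(-147) = -133*(1 + 2*(-133)) - (-22 - 147)/(2*(-147)) = -133*(1 - 266) - (-1)*(-169)/(2*147) = -133*(-265) - 1*169/294 = 35245 - 169/294 = 10361861/294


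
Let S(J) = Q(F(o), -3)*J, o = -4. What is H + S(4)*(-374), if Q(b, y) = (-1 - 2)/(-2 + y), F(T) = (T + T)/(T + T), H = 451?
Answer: -2233/5 ≈ -446.60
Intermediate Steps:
F(T) = 1 (F(T) = (2*T)/((2*T)) = (2*T)*(1/(2*T)) = 1)
Q(b, y) = -3/(-2 + y)
S(J) = 3*J/5 (S(J) = (-3/(-2 - 3))*J = (-3/(-5))*J = (-3*(-⅕))*J = 3*J/5)
H + S(4)*(-374) = 451 + ((⅗)*4)*(-374) = 451 + (12/5)*(-374) = 451 - 4488/5 = -2233/5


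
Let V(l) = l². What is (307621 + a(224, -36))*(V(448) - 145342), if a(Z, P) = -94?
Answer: 17025309774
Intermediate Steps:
(307621 + a(224, -36))*(V(448) - 145342) = (307621 - 94)*(448² - 145342) = 307527*(200704 - 145342) = 307527*55362 = 17025309774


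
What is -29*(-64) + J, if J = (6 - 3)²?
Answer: 1865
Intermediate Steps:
J = 9 (J = 3² = 9)
-29*(-64) + J = -29*(-64) + 9 = 1856 + 9 = 1865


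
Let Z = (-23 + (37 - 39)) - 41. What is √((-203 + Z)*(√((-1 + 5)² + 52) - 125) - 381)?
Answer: √(33244 - 538*√17) ≈ 176.14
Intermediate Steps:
Z = -66 (Z = (-23 - 2) - 41 = -25 - 41 = -66)
√((-203 + Z)*(√((-1 + 5)² + 52) - 125) - 381) = √((-203 - 66)*(√((-1 + 5)² + 52) - 125) - 381) = √(-269*(√(4² + 52) - 125) - 381) = √(-269*(√(16 + 52) - 125) - 381) = √(-269*(√68 - 125) - 381) = √(-269*(2*√17 - 125) - 381) = √(-269*(-125 + 2*√17) - 381) = √((33625 - 538*√17) - 381) = √(33244 - 538*√17)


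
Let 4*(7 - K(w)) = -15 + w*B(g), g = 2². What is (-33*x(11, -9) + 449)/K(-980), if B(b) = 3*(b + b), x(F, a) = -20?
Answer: 4436/23563 ≈ 0.18826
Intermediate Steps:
g = 4
B(b) = 6*b (B(b) = 3*(2*b) = 6*b)
K(w) = 43/4 - 6*w (K(w) = 7 - (-15 + w*(6*4))/4 = 7 - (-15 + w*24)/4 = 7 - (-15 + 24*w)/4 = 7 + (15/4 - 6*w) = 43/4 - 6*w)
(-33*x(11, -9) + 449)/K(-980) = (-33*(-20) + 449)/(43/4 - 6*(-980)) = (660 + 449)/(43/4 + 5880) = 1109/(23563/4) = 1109*(4/23563) = 4436/23563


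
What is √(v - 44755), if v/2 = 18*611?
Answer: I*√22759 ≈ 150.86*I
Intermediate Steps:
v = 21996 (v = 2*(18*611) = 2*10998 = 21996)
√(v - 44755) = √(21996 - 44755) = √(-22759) = I*√22759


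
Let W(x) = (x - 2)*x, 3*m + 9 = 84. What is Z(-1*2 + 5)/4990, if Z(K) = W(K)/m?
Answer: 3/124750 ≈ 2.4048e-5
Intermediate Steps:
m = 25 (m = -3 + (⅓)*84 = -3 + 28 = 25)
W(x) = x*(-2 + x) (W(x) = (-2 + x)*x = x*(-2 + x))
Z(K) = K*(-2 + K)/25 (Z(K) = (K*(-2 + K))/25 = (K*(-2 + K))*(1/25) = K*(-2 + K)/25)
Z(-1*2 + 5)/4990 = ((-1*2 + 5)*(-2 + (-1*2 + 5))/25)/4990 = ((-2 + 5)*(-2 + (-2 + 5))/25)*(1/4990) = ((1/25)*3*(-2 + 3))*(1/4990) = ((1/25)*3*1)*(1/4990) = (3/25)*(1/4990) = 3/124750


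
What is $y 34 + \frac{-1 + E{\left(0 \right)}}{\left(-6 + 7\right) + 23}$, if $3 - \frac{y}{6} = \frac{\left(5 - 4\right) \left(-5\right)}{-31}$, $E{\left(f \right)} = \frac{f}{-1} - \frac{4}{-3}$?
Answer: $\frac{1292575}{2232} \approx 579.11$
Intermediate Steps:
$E{\left(f \right)} = \frac{4}{3} - f$ ($E{\left(f \right)} = f \left(-1\right) - - \frac{4}{3} = - f + \frac{4}{3} = \frac{4}{3} - f$)
$y = \frac{528}{31}$ ($y = 18 - 6 \frac{\left(5 - 4\right) \left(-5\right)}{-31} = 18 - 6 \cdot 1 \left(-5\right) \left(- \frac{1}{31}\right) = 18 - 6 \left(\left(-5\right) \left(- \frac{1}{31}\right)\right) = 18 - \frac{30}{31} = \frac{528}{31} \approx 17.032$)
$y 34 + \frac{-1 + E{\left(0 \right)}}{\left(-6 + 7\right) + 23} = \frac{528}{31} \cdot 34 + \frac{-1 + \left(\frac{4}{3} - 0\right)}{\left(-6 + 7\right) + 23} = \frac{17952}{31} + \frac{-1 + \left(\frac{4}{3} + 0\right)}{1 + 23} = \frac{17952}{31} + \frac{-1 + \frac{4}{3}}{24} = \frac{17952}{31} + \frac{1}{3} \cdot \frac{1}{24} = \frac{17952}{31} + \frac{1}{72} = \frac{1292575}{2232}$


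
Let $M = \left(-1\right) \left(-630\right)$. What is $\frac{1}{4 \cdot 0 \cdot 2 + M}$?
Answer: $\frac{1}{630} \approx 0.0015873$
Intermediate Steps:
$M = 630$
$\frac{1}{4 \cdot 0 \cdot 2 + M} = \frac{1}{4 \cdot 0 \cdot 2 + 630} = \frac{1}{0 \cdot 2 + 630} = \frac{1}{0 + 630} = \frac{1}{630}$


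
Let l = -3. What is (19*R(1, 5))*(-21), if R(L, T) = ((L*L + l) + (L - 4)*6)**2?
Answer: -159600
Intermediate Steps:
R(L, T) = (-27 + L**2 + 6*L)**2 (R(L, T) = ((L*L - 3) + (L - 4)*6)**2 = ((L**2 - 3) + (-4 + L)*6)**2 = ((-3 + L**2) + (-24 + 6*L))**2 = (-27 + L**2 + 6*L)**2)
(19*R(1, 5))*(-21) = (19*(-27 + 1**2 + 6*1)**2)*(-21) = (19*(-27 + 1 + 6)**2)*(-21) = (19*(-20)**2)*(-21) = (19*400)*(-21) = 7600*(-21) = -159600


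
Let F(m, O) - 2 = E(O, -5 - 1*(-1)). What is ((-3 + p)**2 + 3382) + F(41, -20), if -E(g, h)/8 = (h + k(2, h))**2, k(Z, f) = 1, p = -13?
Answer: 3568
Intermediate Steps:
E(g, h) = -8*(1 + h)**2 (E(g, h) = -8*(h + 1)**2 = -8*(1 + h)**2)
F(m, O) = -70 (F(m, O) = 2 - 8*(1 + (-5 - 1*(-1)))**2 = 2 - 8*(1 + (-5 + 1))**2 = 2 - 8*(1 - 4)**2 = 2 - 8*(-3)**2 = 2 - 8*9 = 2 - 72 = -70)
((-3 + p)**2 + 3382) + F(41, -20) = ((-3 - 13)**2 + 3382) - 70 = ((-16)**2 + 3382) - 70 = (256 + 3382) - 70 = 3638 - 70 = 3568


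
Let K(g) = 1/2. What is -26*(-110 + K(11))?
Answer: 2847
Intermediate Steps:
K(g) = ½
-26*(-110 + K(11)) = -26*(-110 + ½) = -26*(-219/2) = 2847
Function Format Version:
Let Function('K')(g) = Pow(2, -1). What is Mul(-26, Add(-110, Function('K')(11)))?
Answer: 2847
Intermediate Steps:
Function('K')(g) = Rational(1, 2)
Mul(-26, Add(-110, Function('K')(11))) = Mul(-26, Add(-110, Rational(1, 2))) = Mul(-26, Rational(-219, 2)) = 2847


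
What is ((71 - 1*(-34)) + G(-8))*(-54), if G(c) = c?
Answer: -5238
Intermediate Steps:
((71 - 1*(-34)) + G(-8))*(-54) = ((71 - 1*(-34)) - 8)*(-54) = ((71 + 34) - 8)*(-54) = (105 - 8)*(-54) = 97*(-54) = -5238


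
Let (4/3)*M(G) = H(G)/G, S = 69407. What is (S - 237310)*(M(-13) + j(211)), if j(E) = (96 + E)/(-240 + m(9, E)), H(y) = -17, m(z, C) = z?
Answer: 702338249/12012 ≈ 58470.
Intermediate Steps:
j(E) = -32/77 - E/231 (j(E) = (96 + E)/(-240 + 9) = (96 + E)/(-231) = (96 + E)*(-1/231) = -32/77 - E/231)
M(G) = -51/(4*G) (M(G) = 3*(-17/G)/4 = -51/(4*G))
(S - 237310)*(M(-13) + j(211)) = (69407 - 237310)*(-51/4/(-13) + (-32/77 - 1/231*211)) = -167903*(-51/4*(-1/13) + (-32/77 - 211/231)) = -167903*(51/52 - 307/231) = -167903*(-4183/12012) = 702338249/12012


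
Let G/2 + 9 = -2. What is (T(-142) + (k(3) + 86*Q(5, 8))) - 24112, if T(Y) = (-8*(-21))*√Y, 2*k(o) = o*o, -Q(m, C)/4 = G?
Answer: -33079/2 + 168*I*√142 ≈ -16540.0 + 2002.0*I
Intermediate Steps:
G = -22 (G = -18 + 2*(-2) = -18 - 4 = -22)
Q(m, C) = 88 (Q(m, C) = -4*(-22) = 88)
k(o) = o²/2 (k(o) = (o*o)/2 = o²/2)
T(Y) = 168*√Y
(T(-142) + (k(3) + 86*Q(5, 8))) - 24112 = (168*√(-142) + ((½)*3² + 86*88)) - 24112 = (168*(I*√142) + ((½)*9 + 7568)) - 24112 = (168*I*√142 + (9/2 + 7568)) - 24112 = (168*I*√142 + 15145/2) - 24112 = (15145/2 + 168*I*√142) - 24112 = -33079/2 + 168*I*√142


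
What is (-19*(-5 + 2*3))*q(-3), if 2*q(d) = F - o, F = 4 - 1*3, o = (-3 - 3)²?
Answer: 665/2 ≈ 332.50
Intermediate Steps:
o = 36 (o = (-6)² = 36)
F = 1 (F = 4 - 3 = 1)
q(d) = -35/2 (q(d) = (1 - 1*36)/2 = (1 - 36)/2 = (½)*(-35) = -35/2)
(-19*(-5 + 2*3))*q(-3) = -19*(-5 + 2*3)*(-35/2) = -19*(-5 + 6)*(-35/2) = -19*1*(-35/2) = -19*(-35/2) = 665/2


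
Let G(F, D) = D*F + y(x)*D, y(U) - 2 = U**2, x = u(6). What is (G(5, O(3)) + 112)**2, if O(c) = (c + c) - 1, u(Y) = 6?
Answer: 106929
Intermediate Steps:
x = 6
y(U) = 2 + U**2
O(c) = -1 + 2*c (O(c) = 2*c - 1 = -1 + 2*c)
G(F, D) = 38*D + D*F (G(F, D) = D*F + (2 + 6**2)*D = D*F + (2 + 36)*D = D*F + 38*D = 38*D + D*F)
(G(5, O(3)) + 112)**2 = ((-1 + 2*3)*(38 + 5) + 112)**2 = ((-1 + 6)*43 + 112)**2 = (5*43 + 112)**2 = (215 + 112)**2 = 327**2 = 106929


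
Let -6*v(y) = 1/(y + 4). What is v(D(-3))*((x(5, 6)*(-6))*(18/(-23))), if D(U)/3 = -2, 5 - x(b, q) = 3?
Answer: 18/23 ≈ 0.78261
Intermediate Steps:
x(b, q) = 2 (x(b, q) = 5 - 1*3 = 5 - 3 = 2)
D(U) = -6 (D(U) = 3*(-2) = -6)
v(y) = -1/(6*(4 + y)) (v(y) = -1/(6*(y + 4)) = -1/(6*(4 + y)))
v(D(-3))*((x(5, 6)*(-6))*(18/(-23))) = (-1/(24 + 6*(-6)))*((2*(-6))*(18/(-23))) = (-1/(24 - 36))*(-216*(-1)/23) = (-1/(-12))*(-12*(-18/23)) = -1*(-1/12)*(216/23) = (1/12)*(216/23) = 18/23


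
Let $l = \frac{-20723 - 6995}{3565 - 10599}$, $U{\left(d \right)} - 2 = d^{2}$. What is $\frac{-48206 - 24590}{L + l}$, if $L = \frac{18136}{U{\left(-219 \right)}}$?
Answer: $- \frac{12279656665316}{728503529} \approx -16856.0$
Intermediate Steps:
$U{\left(d \right)} = 2 + d^{2}$
$l = \frac{13859}{3517}$ ($l = - \frac{27718}{-7034} = \left(-27718\right) \left(- \frac{1}{7034}\right) = \frac{13859}{3517} \approx 3.9406$)
$L = \frac{18136}{47963}$ ($L = \frac{18136}{2 + \left(-219\right)^{2}} = \frac{18136}{2 + 47961} = \frac{18136}{47963} \approx 0.37812$)
$\frac{-48206 - 24590}{L + l} = \frac{-48206 - 24590}{\frac{18136}{47963} + \frac{13859}{3517}} = - \frac{72796}{\frac{728503529}{168685871}} = \left(-72796\right) \frac{168685871}{728503529} = - \frac{12279656665316}{728503529}$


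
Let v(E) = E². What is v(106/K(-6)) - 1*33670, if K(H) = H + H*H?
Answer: -7572941/225 ≈ -33658.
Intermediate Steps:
K(H) = H + H²
v(106/K(-6)) - 1*33670 = (106/((-6*(1 - 6))))² - 1*33670 = (106/((-6*(-5))))² - 33670 = (106/30)² - 33670 = (106*(1/30))² - 33670 = (53/15)² - 33670 = 2809/225 - 33670 = -7572941/225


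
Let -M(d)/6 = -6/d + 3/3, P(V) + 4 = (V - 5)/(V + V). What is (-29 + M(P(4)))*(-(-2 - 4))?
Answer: -2886/11 ≈ -262.36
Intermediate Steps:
P(V) = -4 + (-5 + V)/(2*V) (P(V) = -4 + (V - 5)/(V + V) = -4 + (-5 + V)/((2*V)) = -4 + (-5 + V)*(1/(2*V)) = -4 + (-5 + V)/(2*V))
M(d) = -6 + 36/d (M(d) = -6*(-6/d + 3/3) = -6*(-6/d + 3*(1/3)) = -6*(-6/d + 1) = -6*(1 - 6/d) = -6 + 36/d)
(-29 + M(P(4)))*(-(-2 - 4)) = (-29 + (-6 + 36/(((1/2)*(-5 - 7*4)/4))))*(-(-2 - 4)) = (-29 + (-6 + 36/(((1/2)*(1/4)*(-5 - 28)))))*(-1*(-6)) = (-29 + (-6 + 36/(((1/2)*(1/4)*(-33)))))*6 = (-29 + (-6 + 36/(-33/8)))*6 = (-29 + (-6 + 36*(-8/33)))*6 = (-29 + (-6 - 96/11))*6 = (-29 - 162/11)*6 = -481/11*6 = -2886/11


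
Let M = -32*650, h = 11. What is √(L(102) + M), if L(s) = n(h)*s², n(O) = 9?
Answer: 2*√18209 ≈ 269.88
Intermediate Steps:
L(s) = 9*s²
M = -20800
√(L(102) + M) = √(9*102² - 20800) = √(9*10404 - 20800) = √(93636 - 20800) = √72836 = 2*√18209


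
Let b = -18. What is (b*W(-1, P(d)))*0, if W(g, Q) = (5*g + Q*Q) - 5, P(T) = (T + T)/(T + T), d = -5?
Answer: 0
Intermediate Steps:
P(T) = 1 (P(T) = (2*T)/((2*T)) = (2*T)*(1/(2*T)) = 1)
W(g, Q) = -5 + Q² + 5*g (W(g, Q) = (5*g + Q²) - 5 = (Q² + 5*g) - 5 = -5 + Q² + 5*g)
(b*W(-1, P(d)))*0 = -18*(-5 + 1² + 5*(-1))*0 = -18*(-5 + 1 - 5)*0 = -18*(-9)*0 = 162*0 = 0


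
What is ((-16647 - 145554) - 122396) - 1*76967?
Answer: -361564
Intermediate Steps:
((-16647 - 145554) - 122396) - 1*76967 = (-162201 - 122396) - 76967 = -284597 - 76967 = -361564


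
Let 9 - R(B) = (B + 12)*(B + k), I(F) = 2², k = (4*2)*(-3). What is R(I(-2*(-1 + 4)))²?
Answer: 108241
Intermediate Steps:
k = -24 (k = 8*(-3) = -24)
I(F) = 4
R(B) = 9 - (-24 + B)*(12 + B) (R(B) = 9 - (B + 12)*(B - 24) = 9 - (12 + B)*(-24 + B) = 9 - (-24 + B)*(12 + B))
R(I(-2*(-1 + 4)))² = (297 - 1*4² + 12*4)² = (297 - 1*16 + 48)² = (297 - 16 + 48)² = 329² = 108241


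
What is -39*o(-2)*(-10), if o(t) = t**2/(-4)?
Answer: -390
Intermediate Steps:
o(t) = -t**2/4 (o(t) = t**2*(-1/4) = -t**2/4)
-39*o(-2)*(-10) = -(-39)*(-2)**2/4*(-10) = -(-39)*4/4*(-10) = -39*(-1)*(-10) = 39*(-10) = -390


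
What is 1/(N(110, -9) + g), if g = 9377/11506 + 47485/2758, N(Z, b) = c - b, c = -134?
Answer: -7933387/848617331 ≈ -0.0093486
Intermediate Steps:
N(Z, b) = -134 - b
g = 143056044/7933387 (g = 9377*(1/11506) + 47485*(1/2758) = 9377/11506 + 47485/2758 = 143056044/7933387 ≈ 18.032)
1/(N(110, -9) + g) = 1/((-134 - 1*(-9)) + 143056044/7933387) = 1/((-134 + 9) + 143056044/7933387) = 1/(-125 + 143056044/7933387) = 1/(-848617331/7933387) = -7933387/848617331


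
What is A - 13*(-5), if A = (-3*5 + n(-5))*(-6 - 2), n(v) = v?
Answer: 225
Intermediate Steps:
A = 160 (A = (-3*5 - 5)*(-6 - 2) = (-15 - 5)*(-8) = -20*(-8) = 160)
A - 13*(-5) = 160 - 13*(-5) = 160 + 65 = 225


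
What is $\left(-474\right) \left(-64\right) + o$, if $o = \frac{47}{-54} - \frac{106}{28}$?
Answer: $\frac{5732624}{189} \approx 30331.0$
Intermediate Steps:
$o = - \frac{880}{189}$ ($o = 47 \left(- \frac{1}{54}\right) - \frac{53}{14} = - \frac{47}{54} - \frac{53}{14} = - \frac{880}{189} \approx -4.6561$)
$\left(-474\right) \left(-64\right) + o = \left(-474\right) \left(-64\right) - \frac{880}{189} = 30336 - \frac{880}{189} = \frac{5732624}{189}$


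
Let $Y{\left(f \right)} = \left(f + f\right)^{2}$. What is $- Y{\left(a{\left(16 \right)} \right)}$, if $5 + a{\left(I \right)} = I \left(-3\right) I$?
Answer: $-2390116$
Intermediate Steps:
$a{\left(I \right)} = -5 - 3 I^{2}$ ($a{\left(I \right)} = -5 + I \left(-3\right) I = -5 + - 3 I I = -5 - 3 I^{2}$)
$Y{\left(f \right)} = 4 f^{2}$ ($Y{\left(f \right)} = \left(2 f\right)^{2} = 4 f^{2}$)
$- Y{\left(a{\left(16 \right)} \right)} = - 4 \left(-5 - 3 \cdot 16^{2}\right)^{2} = - 4 \left(-5 - 768\right)^{2} = - 4 \left(-773\right)^{2} = - 4 \cdot 597529 = \left(-1\right) 2390116 = -2390116$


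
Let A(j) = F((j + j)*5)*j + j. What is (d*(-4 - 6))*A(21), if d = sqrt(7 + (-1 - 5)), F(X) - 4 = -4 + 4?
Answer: -1050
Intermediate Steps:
F(X) = 4 (F(X) = 4 + (-4 + 4) = 4 + 0 = 4)
A(j) = 5*j (A(j) = 4*j + j = 5*j)
d = 1 (d = sqrt(7 - 6) = sqrt(1) = 1)
(d*(-4 - 6))*A(21) = (1*(-4 - 6))*(5*21) = (1*(-10))*105 = -10*105 = -1050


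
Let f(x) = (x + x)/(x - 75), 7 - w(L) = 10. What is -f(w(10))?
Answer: -1/13 ≈ -0.076923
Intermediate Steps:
w(L) = -3 (w(L) = 7 - 1*10 = 7 - 10 = -3)
f(x) = 2*x/(-75 + x) (f(x) = (2*x)/(-75 + x) = 2*x/(-75 + x))
-f(w(10)) = -2*(-3)/(-75 - 3) = -2*(-3)/(-78) = -2*(-3)*(-1)/78 = -1*1/13 = -1/13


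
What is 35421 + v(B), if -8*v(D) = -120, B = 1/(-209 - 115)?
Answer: 35436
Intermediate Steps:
B = -1/324 (B = 1/(-324) = -1/324 ≈ -0.0030864)
v(D) = 15 (v(D) = -⅛*(-120) = 15)
35421 + v(B) = 35421 + 15 = 35436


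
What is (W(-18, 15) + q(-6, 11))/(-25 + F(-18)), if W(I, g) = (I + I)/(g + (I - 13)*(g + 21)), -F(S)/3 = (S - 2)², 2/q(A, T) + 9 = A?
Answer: 554/6743625 ≈ 8.2152e-5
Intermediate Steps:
q(A, T) = 2/(-9 + A)
F(S) = -3*(-2 + S)² (F(S) = -3*(S - 2)² = -3*(-2 + S)²)
W(I, g) = 2*I/(g + (-13 + I)*(21 + g)) (W(I, g) = (2*I)/(g + (-13 + I)*(21 + g)) = 2*I/(g + (-13 + I)*(21 + g)))
(W(-18, 15) + q(-6, 11))/(-25 + F(-18)) = (2*(-18)/(-273 - 12*15 + 21*(-18) - 18*15) + 2/(-9 - 6))/(-25 - 3*(-2 - 18)²) = (2*(-18)/(-273 - 180 - 378 - 270) + 2/(-15))/(-25 - 3*(-20)²) = (2*(-18)/(-1101) + 2*(-1/15))/(-25 - 3*400) = (2*(-18)*(-1/1101) - 2/15)/(-25 - 1200) = (12/367 - 2/15)/(-1225) = -554/5505*(-1/1225) = 554/6743625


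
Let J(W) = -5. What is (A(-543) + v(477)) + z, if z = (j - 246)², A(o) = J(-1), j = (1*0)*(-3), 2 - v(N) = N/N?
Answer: 60512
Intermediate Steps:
v(N) = 1 (v(N) = 2 - N/N = 2 - 1*1 = 2 - 1 = 1)
j = 0 (j = 0*(-3) = 0)
A(o) = -5
z = 60516 (z = (0 - 246)² = (-246)² = 60516)
(A(-543) + v(477)) + z = (-5 + 1) + 60516 = -4 + 60516 = 60512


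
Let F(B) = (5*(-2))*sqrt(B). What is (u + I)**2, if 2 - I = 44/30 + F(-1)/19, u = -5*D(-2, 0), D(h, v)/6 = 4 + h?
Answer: 287212204/81225 - 3568*I/57 ≈ 3536.0 - 62.596*I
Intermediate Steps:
D(h, v) = 24 + 6*h (D(h, v) = 6*(4 + h) = 24 + 6*h)
F(B) = -10*sqrt(B)
u = -60 (u = -5*(24 + 6*(-2)) = -5*(24 - 12) = -5*12 = -60)
I = 8/15 + 10*I/19 (I = 2 - (44/30 - 10*I/19) = 2 - (44*(1/30) - 10*I*(1/19)) = 2 - (22/15 - 10*I/19) = 2 + (-22/15 + 10*I/19) = 8/15 + 10*I/19 ≈ 0.53333 + 0.52632*I)
(u + I)**2 = (-60 + (8/15 + 10*I/19))**2 = (-892/15 + 10*I/19)**2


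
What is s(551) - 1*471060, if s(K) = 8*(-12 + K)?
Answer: -466748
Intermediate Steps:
s(K) = -96 + 8*K
s(551) - 1*471060 = (-96 + 8*551) - 1*471060 = (-96 + 4408) - 471060 = 4312 - 471060 = -466748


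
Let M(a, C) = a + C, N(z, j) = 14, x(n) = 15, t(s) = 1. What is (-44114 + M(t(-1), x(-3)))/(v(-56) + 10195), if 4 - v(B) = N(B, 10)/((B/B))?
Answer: -44098/10185 ≈ -4.3297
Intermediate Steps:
M(a, C) = C + a
v(B) = -10 (v(B) = 4 - 14/(B/B) = 4 - 14/1 = 4 - 14 = -10)
(-44114 + M(t(-1), x(-3)))/(v(-56) + 10195) = (-44114 + (15 + 1))/(-10 + 10195) = (-44114 + 16)/10185 = -44098*1/10185 = -44098/10185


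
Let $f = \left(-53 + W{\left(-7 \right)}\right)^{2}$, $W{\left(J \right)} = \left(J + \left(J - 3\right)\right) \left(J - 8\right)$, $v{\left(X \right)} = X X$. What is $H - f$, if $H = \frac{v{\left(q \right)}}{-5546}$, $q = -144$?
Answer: $- \frac{113159860}{2773} \approx -40808.0$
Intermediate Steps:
$v{\left(X \right)} = X^{2}$
$W{\left(J \right)} = \left(-8 + J\right) \left(-3 + 2 J\right)$ ($W{\left(J \right)} = \left(J + \left(-3 + J\right)\right) \left(-8 + J\right) = \left(-3 + 2 J\right) \left(-8 + J\right) = \left(-8 + J\right) \left(-3 + 2 J\right)$)
$f = 40804$ ($f = \left(-53 + \left(24 - -133 + 2 \left(-7\right)^{2}\right)\right)^{2} = \left(-53 + \left(24 + 133 + 2 \cdot 49\right)\right)^{2} = \left(-53 + \left(24 + 133 + 98\right)\right)^{2} = \left(-53 + 255\right)^{2} = 202^{2} = 40804$)
$H = - \frac{10368}{2773}$ ($H = \frac{\left(-144\right)^{2}}{-5546} = 20736 \left(- \frac{1}{5546}\right) = - \frac{10368}{2773} \approx -3.7389$)
$H - f = - \frac{10368}{2773} - 40804 = - \frac{113159860}{2773}$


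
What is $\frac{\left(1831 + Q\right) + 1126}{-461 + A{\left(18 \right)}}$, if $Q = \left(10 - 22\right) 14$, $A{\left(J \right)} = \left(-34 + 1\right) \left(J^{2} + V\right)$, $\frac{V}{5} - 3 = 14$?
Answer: $- \frac{2789}{13958} \approx -0.19981$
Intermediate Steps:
$V = 85$ ($V = 15 + 5 \cdot 14 = 15 + 70 = 85$)
$A{\left(J \right)} = -2805 - 33 J^{2}$ ($A{\left(J \right)} = \left(-34 + 1\right) \left(J^{2} + 85\right) = - 33 \left(85 + J^{2}\right) = -2805 - 33 J^{2}$)
$Q = -168$ ($Q = \left(-12\right) 14 = -168$)
$\frac{\left(1831 + Q\right) + 1126}{-461 + A{\left(18 \right)}} = \frac{\left(1831 - 168\right) + 1126}{-461 - \left(2805 + 33 \cdot 18^{2}\right)} = \frac{1663 + 1126}{-461 - 13497} = \frac{2789}{-461 - 13497} = \frac{2789}{-13958} = 2789 \left(- \frac{1}{13958}\right) = - \frac{2789}{13958}$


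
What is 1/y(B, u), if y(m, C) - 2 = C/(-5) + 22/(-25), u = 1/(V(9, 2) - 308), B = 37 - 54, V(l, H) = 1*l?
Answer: 7475/8377 ≈ 0.89232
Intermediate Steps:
V(l, H) = l
B = -17
u = -1/299 (u = 1/(9 - 308) = 1/(-299) = -1/299 ≈ -0.0033445)
y(m, C) = 28/25 - C/5 (y(m, C) = 2 + (C/(-5) + 22/(-25)) = 2 + (C*(-⅕) + 22*(-1/25)) = 2 + (-C/5 - 22/25) = 2 + (-22/25 - C/5) = 28/25 - C/5)
1/y(B, u) = 1/(28/25 - ⅕*(-1/299)) = 1/(28/25 + 1/1495) = 1/(8377/7475) = 7475/8377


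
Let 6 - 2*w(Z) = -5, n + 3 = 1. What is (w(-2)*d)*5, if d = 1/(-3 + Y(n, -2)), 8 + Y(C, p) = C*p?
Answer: -55/14 ≈ -3.9286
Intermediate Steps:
n = -2 (n = -3 + 1 = -2)
w(Z) = 11/2 (w(Z) = 3 - ½*(-5) = 3 + 5/2 = 11/2)
Y(C, p) = -8 + C*p
d = -⅐ (d = 1/(-3 + (-8 - 2*(-2))) = 1/(-3 + (-8 + 4)) = 1/(-3 - 4) = 1/(-7) = -⅐ ≈ -0.14286)
(w(-2)*d)*5 = ((11/2)*(-⅐))*5 = -11/14*5 = -55/14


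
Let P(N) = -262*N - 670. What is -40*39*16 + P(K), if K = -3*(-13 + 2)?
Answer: -34276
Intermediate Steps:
K = 33 (K = -3*(-11) = 33)
P(N) = -670 - 262*N
-40*39*16 + P(K) = -40*39*16 + (-670 - 262*33) = -1560*16 + (-670 - 8646) = -24960 - 9316 = -34276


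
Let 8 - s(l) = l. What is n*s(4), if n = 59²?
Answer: 13924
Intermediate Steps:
s(l) = 8 - l
n = 3481
n*s(4) = 3481*(8 - 1*4) = 3481*(8 - 4) = 3481*4 = 13924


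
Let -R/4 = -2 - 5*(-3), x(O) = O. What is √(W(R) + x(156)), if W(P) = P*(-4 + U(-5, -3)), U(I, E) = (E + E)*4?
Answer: 2*√403 ≈ 40.150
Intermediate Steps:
U(I, E) = 8*E (U(I, E) = (2*E)*4 = 8*E)
R = -52 (R = -4*(-2 - 5*(-3)) = -4*(-2 + 15) = -4*13 = -52)
W(P) = -28*P (W(P) = P*(-4 + 8*(-3)) = P*(-4 - 24) = P*(-28) = -28*P)
√(W(R) + x(156)) = √(-28*(-52) + 156) = √(1456 + 156) = √1612 = 2*√403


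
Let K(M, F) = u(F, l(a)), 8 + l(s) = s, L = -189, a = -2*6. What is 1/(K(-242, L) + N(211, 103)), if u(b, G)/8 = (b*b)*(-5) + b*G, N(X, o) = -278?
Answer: -1/1398878 ≈ -7.1486e-7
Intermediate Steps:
a = -12
l(s) = -8 + s
u(b, G) = -40*b**2 + 8*G*b (u(b, G) = 8*((b*b)*(-5) + b*G) = 8*(b**2*(-5) + G*b) = 8*(-5*b**2 + G*b) = -40*b**2 + 8*G*b)
K(M, F) = 8*F*(-20 - 5*F) (K(M, F) = 8*F*((-8 - 12) - 5*F) = 8*F*(-20 - 5*F))
1/(K(-242, L) + N(211, 103)) = 1/(-40*(-189)*(4 - 189) - 278) = 1/(-40*(-189)*(-185) - 278) = 1/(-1398600 - 278) = 1/(-1398878) = -1/1398878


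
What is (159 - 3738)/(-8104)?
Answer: 3579/8104 ≈ 0.44163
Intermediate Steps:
(159 - 3738)/(-8104) = -3579*(-1/8104) = 3579/8104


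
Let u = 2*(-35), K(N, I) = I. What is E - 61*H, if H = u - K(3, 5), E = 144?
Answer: 4719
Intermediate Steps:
u = -70
H = -75 (H = -70 - 1*5 = -70 - 5 = -75)
E - 61*H = 144 - 61*(-75) = 144 + 4575 = 4719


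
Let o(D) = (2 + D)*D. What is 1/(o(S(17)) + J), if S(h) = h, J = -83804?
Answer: -1/83481 ≈ -1.1979e-5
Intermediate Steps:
o(D) = D*(2 + D)
1/(o(S(17)) + J) = 1/(17*(2 + 17) - 83804) = 1/(17*19 - 83804) = 1/(323 - 83804) = 1/(-83481) = -1/83481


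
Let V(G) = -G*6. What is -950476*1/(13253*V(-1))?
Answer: -475238/39759 ≈ -11.953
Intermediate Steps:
V(G) = -6*G
-950476*1/(13253*V(-1)) = -950476/(13253*(-6*(-1))) = -950476/(13253*6) = -950476/79518 = -950476*1/79518 = -475238/39759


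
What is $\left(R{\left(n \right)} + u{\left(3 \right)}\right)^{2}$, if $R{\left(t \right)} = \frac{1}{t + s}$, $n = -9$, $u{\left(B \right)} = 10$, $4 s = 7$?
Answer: $\frac{81796}{841} \approx 97.26$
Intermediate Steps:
$s = \frac{7}{4}$ ($s = \frac{1}{4} \cdot 7 = \frac{7}{4} \approx 1.75$)
$R{\left(t \right)} = \frac{1}{\frac{7}{4} + t}$ ($R{\left(t \right)} = \frac{1}{t + \frac{7}{4}} = \frac{1}{\frac{7}{4} + t}$)
$\left(R{\left(n \right)} + u{\left(3 \right)}\right)^{2} = \left(\frac{4}{7 + 4 \left(-9\right)} + 10\right)^{2} = \left(\frac{4}{7 - 36} + 10\right)^{2} = \left(\frac{4}{-29} + 10\right)^{2} = \left(4 \left(- \frac{1}{29}\right) + 10\right)^{2} = \left(- \frac{4}{29} + 10\right)^{2} = \left(\frac{286}{29}\right)^{2} = \frac{81796}{841}$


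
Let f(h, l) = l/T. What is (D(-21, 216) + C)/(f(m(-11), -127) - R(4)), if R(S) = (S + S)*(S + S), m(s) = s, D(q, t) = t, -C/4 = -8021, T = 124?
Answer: -4005200/8063 ≈ -496.74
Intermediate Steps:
C = 32084 (C = -4*(-8021) = 32084)
R(S) = 4*S² (R(S) = (2*S)*(2*S) = 4*S²)
f(h, l) = l/124
(D(-21, 216) + C)/(f(m(-11), -127) - R(4)) = (216 + 32084)/((1/124)*(-127) - 4*4²) = 32300/(-127/124 - 4*16) = 32300/(-127/124 - 1*64) = 32300/(-127/124 - 64) = 32300/(-8063/124) = 32300*(-124/8063) = -4005200/8063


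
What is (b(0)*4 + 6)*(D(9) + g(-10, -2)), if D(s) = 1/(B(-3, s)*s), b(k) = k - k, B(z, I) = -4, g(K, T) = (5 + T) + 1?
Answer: 143/6 ≈ 23.833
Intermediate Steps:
g(K, T) = 6 + T
b(k) = 0
D(s) = -1/(4*s) (D(s) = 1/((-4)*s) = -1/(4*s))
(b(0)*4 + 6)*(D(9) + g(-10, -2)) = (0*4 + 6)*(-¼/9 + (6 - 2)) = (0 + 6)*(-¼*⅑ + 4) = 6*(-1/36 + 4) = 6*(143/36) = 143/6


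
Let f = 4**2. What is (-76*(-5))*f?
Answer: 6080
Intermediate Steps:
f = 16
(-76*(-5))*f = -76*(-5)*16 = -19*(-20)*16 = 380*16 = 6080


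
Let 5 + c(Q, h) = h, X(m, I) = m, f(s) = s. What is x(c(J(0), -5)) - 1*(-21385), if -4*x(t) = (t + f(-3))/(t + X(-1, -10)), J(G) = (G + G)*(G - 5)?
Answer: 940927/44 ≈ 21385.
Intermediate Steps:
J(G) = 2*G*(-5 + G) (J(G) = (2*G)*(-5 + G) = 2*G*(-5 + G))
c(Q, h) = -5 + h
x(t) = -(-3 + t)/(4*(-1 + t)) (x(t) = -(t - 3)/(4*(t - 1)) = -(-3 + t)/(4*(-1 + t)))
x(c(J(0), -5)) - 1*(-21385) = (3 - (-5 - 5))/(4*(-1 + (-5 - 5))) - 1*(-21385) = (3 - 1*(-10))/(4*(-1 - 10)) + 21385 = (1/4)*(3 + 10)/(-11) + 21385 = (1/4)*(-1/11)*13 + 21385 = -13/44 + 21385 = 940927/44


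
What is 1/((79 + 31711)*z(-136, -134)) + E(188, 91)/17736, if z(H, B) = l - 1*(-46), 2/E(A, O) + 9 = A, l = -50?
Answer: -365053/50462555880 ≈ -7.2341e-6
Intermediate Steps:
E(A, O) = 2/(-9 + A)
z(H, B) = -4 (z(H, B) = -50 - 1*(-46) = -50 + 46 = -4)
1/((79 + 31711)*z(-136, -134)) + E(188, 91)/17736 = 1/((79 + 31711)*(-4)) + (2/(-9 + 188))/17736 = -1/4/31790 + (2/179)*(1/17736) = (1/31790)*(-1/4) + (2*(1/179))*(1/17736) = -1/127160 + (2/179)*(1/17736) = -1/127160 + 1/1587372 = -365053/50462555880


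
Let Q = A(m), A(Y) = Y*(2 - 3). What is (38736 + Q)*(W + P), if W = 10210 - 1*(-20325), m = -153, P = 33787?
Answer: 2501418258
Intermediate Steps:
A(Y) = -Y (A(Y) = Y*(-1) = -Y)
Q = 153 (Q = -1*(-153) = 153)
W = 30535 (W = 10210 + 20325 = 30535)
(38736 + Q)*(W + P) = (38736 + 153)*(30535 + 33787) = 38889*64322 = 2501418258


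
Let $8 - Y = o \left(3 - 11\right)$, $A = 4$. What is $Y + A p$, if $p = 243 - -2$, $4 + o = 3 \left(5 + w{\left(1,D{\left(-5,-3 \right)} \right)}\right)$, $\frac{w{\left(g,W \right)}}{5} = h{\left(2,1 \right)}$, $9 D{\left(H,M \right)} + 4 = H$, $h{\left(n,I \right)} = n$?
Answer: $1316$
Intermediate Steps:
$D{\left(H,M \right)} = - \frac{4}{9} + \frac{H}{9}$
$w{\left(g,W \right)} = 10$ ($w{\left(g,W \right)} = 5 \cdot 2 = 10$)
$o = 41$ ($o = -4 + 3 \left(5 + 10\right) = -4 + 3 \cdot 15 = -4 + 45 = 41$)
$p = 245$ ($p = 243 + 2 = 245$)
$Y = 336$ ($Y = 8 - 41 \left(3 - 11\right) = 8 - 41 \left(-8\right) = 8 - -328 = 8 + 328 = 336$)
$Y + A p = 336 + 4 \cdot 245 = 336 + 980 = 1316$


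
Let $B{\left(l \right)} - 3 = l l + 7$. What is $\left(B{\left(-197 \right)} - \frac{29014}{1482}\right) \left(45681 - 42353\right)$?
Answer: $\frac{7360095232}{57} \approx 1.2912 \cdot 10^{8}$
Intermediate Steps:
$B{\left(l \right)} = 10 + l^{2}$ ($B{\left(l \right)} = 3 + \left(l l + 7\right) = 3 + \left(l^{2} + 7\right) = 3 + \left(7 + l^{2}\right) = 10 + l^{2}$)
$\left(B{\left(-197 \right)} - \frac{29014}{1482}\right) \left(45681 - 42353\right) = \left(\left(10 + \left(-197\right)^{2}\right) - \frac{29014}{1482}\right) \left(45681 - 42353\right) = \left(\left(10 + 38809\right) - \frac{14507}{741}\right) 3328 = \left(38819 - \frac{14507}{741}\right) 3328 = \frac{28750372}{741} \cdot 3328 = \frac{7360095232}{57}$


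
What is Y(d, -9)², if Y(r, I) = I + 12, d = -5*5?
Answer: 9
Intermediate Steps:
d = -25
Y(r, I) = 12 + I
Y(d, -9)² = (12 - 9)² = 3² = 9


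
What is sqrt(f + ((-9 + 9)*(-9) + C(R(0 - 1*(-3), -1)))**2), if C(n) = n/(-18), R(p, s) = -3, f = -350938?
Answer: I*sqrt(12633767)/6 ≈ 592.4*I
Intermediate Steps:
C(n) = -n/18 (C(n) = n*(-1/18) = -n/18)
sqrt(f + ((-9 + 9)*(-9) + C(R(0 - 1*(-3), -1)))**2) = sqrt(-350938 + ((-9 + 9)*(-9) - 1/18*(-3))**2) = sqrt(-350938 + (0*(-9) + 1/6)**2) = sqrt(-350938 + (0 + 1/6)**2) = sqrt(-350938 + (1/6)**2) = sqrt(-350938 + 1/36) = sqrt(-12633767/36) = I*sqrt(12633767)/6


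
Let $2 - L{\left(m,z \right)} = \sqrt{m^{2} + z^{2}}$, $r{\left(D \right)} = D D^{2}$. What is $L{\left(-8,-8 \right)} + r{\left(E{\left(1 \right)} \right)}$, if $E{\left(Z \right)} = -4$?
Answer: $-62 - 8 \sqrt{2} \approx -73.314$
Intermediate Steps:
$r{\left(D \right)} = D^{3}$
$L{\left(m,z \right)} = 2 - \sqrt{m^{2} + z^{2}}$
$L{\left(-8,-8 \right)} + r{\left(E{\left(1 \right)} \right)} = \left(2 - \sqrt{\left(-8\right)^{2} + \left(-8\right)^{2}}\right) + \left(-4\right)^{3} = \left(2 - \sqrt{64 + 64}\right) - 64 = \left(2 - \sqrt{128}\right) - 64 = \left(2 - 8 \sqrt{2}\right) - 64 = -62 - 8 \sqrt{2}$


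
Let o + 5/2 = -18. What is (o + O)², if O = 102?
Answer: 26569/4 ≈ 6642.3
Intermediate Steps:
o = -41/2 (o = -5/2 - 18 = -41/2 ≈ -20.500)
(o + O)² = (-41/2 + 102)² = (163/2)² = 26569/4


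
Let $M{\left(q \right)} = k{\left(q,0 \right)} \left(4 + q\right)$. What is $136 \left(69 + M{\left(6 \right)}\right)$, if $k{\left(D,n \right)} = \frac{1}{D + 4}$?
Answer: $9520$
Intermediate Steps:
$k{\left(D,n \right)} = \frac{1}{4 + D}$
$M{\left(q \right)} = 1$ ($M{\left(q \right)} = \frac{4 + q}{4 + q} = 1$)
$136 \left(69 + M{\left(6 \right)}\right) = 136 \left(69 + 1\right) = 136 \cdot 70 = 9520$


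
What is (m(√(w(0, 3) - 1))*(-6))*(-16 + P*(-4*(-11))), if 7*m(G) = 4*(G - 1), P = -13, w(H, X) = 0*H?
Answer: -2016 + 2016*I ≈ -2016.0 + 2016.0*I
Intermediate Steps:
w(H, X) = 0
m(G) = -4/7 + 4*G/7 (m(G) = (4*(G - 1))/7 = (4*(-1 + G))/7 = (-4 + 4*G)/7 = -4/7 + 4*G/7)
(m(√(w(0, 3) - 1))*(-6))*(-16 + P*(-4*(-11))) = ((-4/7 + 4*√(0 - 1)/7)*(-6))*(-16 - (-52)*(-11)) = ((-4/7 + 4*√(-1)/7)*(-6))*(-16 - 13*44) = ((-4/7 + 4*I/7)*(-6))*(-16 - 572) = (24/7 - 24*I/7)*(-588) = -2016 + 2016*I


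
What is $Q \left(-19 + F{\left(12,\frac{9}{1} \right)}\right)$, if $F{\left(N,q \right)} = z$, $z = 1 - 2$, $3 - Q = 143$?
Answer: $2800$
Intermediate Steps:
$Q = -140$ ($Q = 3 - 143 = -140$)
$z = -1$ ($z = 1 - 2 = -1$)
$F{\left(N,q \right)} = -1$
$Q \left(-19 + F{\left(12,\frac{9}{1} \right)}\right) = - 140 \left(-19 - 1\right) = \left(-140\right) \left(-20\right) = 2800$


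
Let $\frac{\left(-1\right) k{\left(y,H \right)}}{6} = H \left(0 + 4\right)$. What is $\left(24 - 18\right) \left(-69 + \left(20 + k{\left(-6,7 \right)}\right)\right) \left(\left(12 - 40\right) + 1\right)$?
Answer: $35154$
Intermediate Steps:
$k{\left(y,H \right)} = - 24 H$ ($k{\left(y,H \right)} = - 6 H \left(0 + 4\right) = - 6 H 4 = - 6 \cdot 4 H = - 24 H$)
$\left(24 - 18\right) \left(-69 + \left(20 + k{\left(-6,7 \right)}\right)\right) \left(\left(12 - 40\right) + 1\right) = \left(24 - 18\right) \left(-69 + \left(20 - 168\right)\right) \left(\left(12 - 40\right) + 1\right) = 6 \left(-69 + \left(20 - 168\right)\right) \left(\left(12 - 40\right) + 1\right) = 6 \left(-69 - 148\right) \left(-28 + 1\right) = 6 \left(\left(-217\right) \left(-27\right)\right) = 6 \cdot 5859 = 35154$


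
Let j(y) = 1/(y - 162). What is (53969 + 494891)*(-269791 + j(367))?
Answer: -6071176908888/41 ≈ -1.4808e+11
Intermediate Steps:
j(y) = 1/(-162 + y)
(53969 + 494891)*(-269791 + j(367)) = (53969 + 494891)*(-269791 + 1/(-162 + 367)) = 548860*(-269791 + 1/205) = 548860*(-55307154/205) = -6071176908888/41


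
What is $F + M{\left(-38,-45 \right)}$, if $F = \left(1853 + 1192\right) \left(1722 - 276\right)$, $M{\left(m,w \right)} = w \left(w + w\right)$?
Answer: $4407120$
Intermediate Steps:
$M{\left(m,w \right)} = 2 w^{2}$ ($M{\left(m,w \right)} = w 2 w = 2 w^{2}$)
$F = 4403070$ ($F = 3045 \left(1722 - 276\right) = 3045 \cdot 1446 = 4403070$)
$F + M{\left(-38,-45 \right)} = 4403070 + 2 \left(-45\right)^{2} = 4403070 + 2 \cdot 2025 = 4403070 + 4050 = 4407120$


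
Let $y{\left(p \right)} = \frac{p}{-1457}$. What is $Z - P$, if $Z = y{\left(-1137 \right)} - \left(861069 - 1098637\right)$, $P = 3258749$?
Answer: $- \frac{4401859580}{1457} \approx -3.0212 \cdot 10^{6}$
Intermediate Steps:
$y{\left(p \right)} = - \frac{p}{1457}$ ($y{\left(p \right)} = p \left(- \frac{1}{1457}\right) = - \frac{p}{1457}$)
$Z = \frac{346137713}{1457}$ ($Z = \left(- \frac{1}{1457}\right) \left(-1137\right) - \left(861069 - 1098637\right) = \frac{1137}{1457} - \left(861069 - 1098637\right) = \frac{1137}{1457} - -237568 = \frac{1137}{1457} + 237568 = \frac{346137713}{1457} \approx 2.3757 \cdot 10^{5}$)
$Z - P = \frac{346137713}{1457} - 3258749 = - \frac{4401859580}{1457}$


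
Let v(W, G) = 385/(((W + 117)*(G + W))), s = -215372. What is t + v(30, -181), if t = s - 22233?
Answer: -753445510/3171 ≈ -2.3761e+5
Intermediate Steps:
v(W, G) = 385/((117 + W)*(G + W)) (v(W, G) = 385/(((117 + W)*(G + W))) = 385*(1/((117 + W)*(G + W))) = 385/((117 + W)*(G + W)))
t = -237605 (t = -215372 - 22233 = -237605)
t + v(30, -181) = -237605 + 385/(30² + 117*(-181) + 117*30 - 181*30) = -237605 + 385/(900 - 21177 + 3510 - 5430) = -237605 + 385/(-22197) = -237605 + 385*(-1/22197) = -237605 - 55/3171 = -753445510/3171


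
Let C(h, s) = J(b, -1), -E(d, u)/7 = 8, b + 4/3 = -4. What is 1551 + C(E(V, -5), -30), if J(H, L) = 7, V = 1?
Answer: 1558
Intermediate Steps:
b = -16/3 (b = -4/3 - 4 = -16/3 ≈ -5.3333)
E(d, u) = -56 (E(d, u) = -7*8 = -56)
C(h, s) = 7
1551 + C(E(V, -5), -30) = 1551 + 7 = 1558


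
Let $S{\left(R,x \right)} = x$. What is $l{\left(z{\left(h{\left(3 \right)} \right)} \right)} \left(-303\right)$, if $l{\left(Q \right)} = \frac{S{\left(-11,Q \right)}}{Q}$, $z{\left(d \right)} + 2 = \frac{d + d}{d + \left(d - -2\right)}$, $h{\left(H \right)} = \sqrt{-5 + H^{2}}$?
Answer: $-303$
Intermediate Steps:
$z{\left(d \right)} = -2 + \frac{2 d}{2 + 2 d}$ ($z{\left(d \right)} = -2 + \frac{d + d}{d + \left(d - -2\right)} = -2 + \frac{2 d}{d + \left(d + 2\right)} = -2 + \frac{2 d}{d + \left(2 + d\right)} = -2 + \frac{2 d}{2 + 2 d}$)
$l{\left(Q \right)} = 1$ ($l{\left(Q \right)} = \frac{Q}{Q} = 1$)
$l{\left(z{\left(h{\left(3 \right)} \right)} \right)} \left(-303\right) = 1 \left(-303\right) = -303$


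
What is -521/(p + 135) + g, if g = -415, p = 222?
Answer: -148676/357 ≈ -416.46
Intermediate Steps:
-521/(p + 135) + g = -521/(222 + 135) - 415 = -521/357 - 415 = -148676/357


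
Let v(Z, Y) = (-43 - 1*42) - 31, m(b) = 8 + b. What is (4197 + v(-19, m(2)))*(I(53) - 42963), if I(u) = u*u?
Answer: -163868474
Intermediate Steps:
I(u) = u²
v(Z, Y) = -116 (v(Z, Y) = (-43 - 42) - 31 = -85 - 31 = -116)
(4197 + v(-19, m(2)))*(I(53) - 42963) = (4197 - 116)*(53² - 42963) = 4081*(2809 - 42963) = 4081*(-40154) = -163868474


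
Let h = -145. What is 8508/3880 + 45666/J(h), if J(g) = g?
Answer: -8797521/28130 ≈ -312.75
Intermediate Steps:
8508/3880 + 45666/J(h) = 8508/3880 + 45666/(-145) = 8508*(1/3880) + 45666*(-1/145) = 2127/970 - 45666/145 = -8797521/28130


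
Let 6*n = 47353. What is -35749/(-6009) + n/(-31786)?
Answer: 725929123/127334716 ≈ 5.7010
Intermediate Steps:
n = 47353/6 (n = (⅙)*47353 = 47353/6 ≈ 7892.2)
-35749/(-6009) + n/(-31786) = -35749/(-6009) + (47353/6)/(-31786) = -35749*(-1/6009) + (47353/6)*(-1/31786) = 35749/6009 - 47353/190716 = 725929123/127334716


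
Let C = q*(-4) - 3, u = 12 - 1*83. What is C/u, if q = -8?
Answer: -29/71 ≈ -0.40845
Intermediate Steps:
u = -71 (u = 12 - 83 = -71)
C = 29 (C = -8*(-4) - 3 = 32 - 3 = 29)
C/u = 29/(-71) = 29*(-1/71) = -29/71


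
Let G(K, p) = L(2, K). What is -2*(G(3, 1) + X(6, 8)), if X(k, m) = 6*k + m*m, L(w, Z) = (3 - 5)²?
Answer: -208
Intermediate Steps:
L(w, Z) = 4 (L(w, Z) = (-2)² = 4)
X(k, m) = m² + 6*k (X(k, m) = 6*k + m² = m² + 6*k)
G(K, p) = 4
-2*(G(3, 1) + X(6, 8)) = -2*(4 + (8² + 6*6)) = -2*(4 + (64 + 36)) = -2*(4 + 100) = -2*104 = -208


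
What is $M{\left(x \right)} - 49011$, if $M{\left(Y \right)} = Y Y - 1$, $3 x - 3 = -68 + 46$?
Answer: $- \frac{440747}{9} \approx -48972.0$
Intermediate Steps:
$x = - \frac{19}{3}$ ($x = 1 + \frac{-68 + 46}{3} = 1 + \frac{1}{3} \left(-22\right) = 1 - \frac{22}{3} = - \frac{19}{3} \approx -6.3333$)
$M{\left(Y \right)} = -1 + Y^{2}$ ($M{\left(Y \right)} = Y^{2} - 1 = -1 + Y^{2}$)
$M{\left(x \right)} - 49011 = \left(-1 + \left(- \frac{19}{3}\right)^{2}\right) - 49011 = \left(-1 + \frac{361}{9}\right) - 49011 = \frac{352}{9} - 49011 = - \frac{440747}{9}$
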